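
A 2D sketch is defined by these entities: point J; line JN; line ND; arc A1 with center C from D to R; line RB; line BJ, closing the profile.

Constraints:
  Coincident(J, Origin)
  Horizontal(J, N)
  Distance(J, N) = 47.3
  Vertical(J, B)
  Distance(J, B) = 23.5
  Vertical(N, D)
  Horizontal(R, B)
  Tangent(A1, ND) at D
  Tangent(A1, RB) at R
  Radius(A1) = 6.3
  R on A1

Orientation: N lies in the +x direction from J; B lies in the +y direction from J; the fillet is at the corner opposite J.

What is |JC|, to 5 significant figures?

44.462

J is at the origin; J and N share the same y with |JN| = 47.3 and N on the +x side, so N = (47.300, 0.0000). J and B share the same x with |JB| = 23.5 and B on the +y side, so B = (0.0000, 23.500). The virtual corner opposite J is at (47.300, 23.500). Since A1 is tangent to ND there, CD ⟂ ND and A1 meets RB tangentially, so CR is at right angles to RB, with radius 6.3, so the center C sits 6.3 in from both sides at C = (41.000, 17.200). Then |JC| = |C − J| = 44.462.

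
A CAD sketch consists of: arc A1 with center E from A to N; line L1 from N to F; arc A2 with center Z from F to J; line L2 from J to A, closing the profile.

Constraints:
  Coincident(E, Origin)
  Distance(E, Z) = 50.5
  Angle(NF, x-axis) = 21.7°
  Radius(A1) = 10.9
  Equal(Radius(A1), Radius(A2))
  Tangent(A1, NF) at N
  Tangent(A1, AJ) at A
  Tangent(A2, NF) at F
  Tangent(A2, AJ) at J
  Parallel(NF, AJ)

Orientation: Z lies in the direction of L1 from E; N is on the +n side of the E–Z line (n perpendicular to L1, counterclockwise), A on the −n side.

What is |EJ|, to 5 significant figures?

51.663

Tangency of A1 to both parallel lines with radius 10.9 puts N and A at E ± 10.9·n: N = (-4.0302, 10.128), A = (4.0302, -10.128). Equal radii place F and J the same way about Z: F = Z + 10.9·n = (42.891, 28.800), J = Z − 10.9·n = (50.951, 8.5447). Then |EJ| = |J − E| = 51.663.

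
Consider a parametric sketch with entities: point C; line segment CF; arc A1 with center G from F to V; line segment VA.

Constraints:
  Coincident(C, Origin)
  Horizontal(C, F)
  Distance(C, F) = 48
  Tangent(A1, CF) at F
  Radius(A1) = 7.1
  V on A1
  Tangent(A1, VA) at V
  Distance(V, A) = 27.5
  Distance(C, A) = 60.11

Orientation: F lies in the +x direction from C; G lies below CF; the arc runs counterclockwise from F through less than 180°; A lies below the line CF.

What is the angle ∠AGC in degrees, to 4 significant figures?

99.44°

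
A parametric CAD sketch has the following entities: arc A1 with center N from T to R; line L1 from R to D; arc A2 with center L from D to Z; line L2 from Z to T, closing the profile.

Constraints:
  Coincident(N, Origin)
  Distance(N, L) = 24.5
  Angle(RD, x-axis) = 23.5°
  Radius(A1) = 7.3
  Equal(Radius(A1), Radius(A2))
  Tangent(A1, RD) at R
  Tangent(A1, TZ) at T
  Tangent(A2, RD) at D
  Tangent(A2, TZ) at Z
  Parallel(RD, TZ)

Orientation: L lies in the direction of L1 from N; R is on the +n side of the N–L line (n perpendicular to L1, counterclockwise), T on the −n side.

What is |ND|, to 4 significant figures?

25.56

The slot axis is L1's direction at 23.5°, so u = (cos 23.5°, sin 23.5°) = (0.9171, 0.3987) and n = (−sin 23.5°, cos 23.5°) = (-0.3987, 0.9171). N is at the origin and L lies 24.5 along u from N, so L = 24.5·u = (22.47, 9.769). Tangency of A1 to both parallel lines with radius 7.3 puts R and T at N ± 7.3·n: R = (-2.911, 6.695), T = (2.911, -6.695). Equal radii place D and Z the same way about L: D = L + 7.3·n = (19.56, 16.46), Z = L − 7.3·n = (25.38, 3.075). Then |ND| = |D − N| = 25.56.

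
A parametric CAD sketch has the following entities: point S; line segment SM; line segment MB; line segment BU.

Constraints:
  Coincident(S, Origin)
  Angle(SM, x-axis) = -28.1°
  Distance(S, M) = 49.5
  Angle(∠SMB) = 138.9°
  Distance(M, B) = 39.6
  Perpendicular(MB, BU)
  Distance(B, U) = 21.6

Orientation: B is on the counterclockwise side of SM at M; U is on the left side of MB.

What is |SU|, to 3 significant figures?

77.7

S is at the origin; SM runs at -28.1° with length 49.5, so M = 49.5·(cos -28.1°, sin -28.1°) = (43.7, -23.3). ∠SMB = 138.9°, so MB runs at -28.1° + (180° − 138.9°) = 13.0° from the x-axis; with |MB| = 39.6, B = M + 39.6·(cos 13.0°, sin 13.0°) = (82.3, -14.4). MB is perpendicular to BU; with |BU| = 21.6 on the left of MB, U = B + 21.6·(-0.225, 0.974) = (77.4, 6.64). Then |SU| = |U − S| = 77.7.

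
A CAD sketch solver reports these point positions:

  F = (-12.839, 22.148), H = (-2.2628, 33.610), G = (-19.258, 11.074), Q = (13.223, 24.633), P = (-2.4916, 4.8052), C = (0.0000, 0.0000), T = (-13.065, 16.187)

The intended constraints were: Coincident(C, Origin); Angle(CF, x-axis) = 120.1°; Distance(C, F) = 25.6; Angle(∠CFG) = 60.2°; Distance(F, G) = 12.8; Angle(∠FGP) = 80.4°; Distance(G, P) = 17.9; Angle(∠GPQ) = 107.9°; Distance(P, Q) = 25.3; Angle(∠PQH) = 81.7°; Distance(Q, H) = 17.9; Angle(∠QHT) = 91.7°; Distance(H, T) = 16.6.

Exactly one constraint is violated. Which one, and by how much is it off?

Distance(H, T) = 16.6 — off by 3.90.

C = (0.00, 0.00) ✓; CF at 120.1° ✓; |CF| = 25.60 ✓; ∠CFG = 60.20° ✓; |FG| = 12.80 ✓; ∠FGP = 80.40° ✓; |GP| = 17.90 ✓; ∠GPQ = 107.9° ✓; |PQ| = 25.30 ✓; ∠PQH = 81.70° ✓; |QH| = 17.90 ✓; ∠QHT = 91.70° ✓; |HT| = 20.50 ✗.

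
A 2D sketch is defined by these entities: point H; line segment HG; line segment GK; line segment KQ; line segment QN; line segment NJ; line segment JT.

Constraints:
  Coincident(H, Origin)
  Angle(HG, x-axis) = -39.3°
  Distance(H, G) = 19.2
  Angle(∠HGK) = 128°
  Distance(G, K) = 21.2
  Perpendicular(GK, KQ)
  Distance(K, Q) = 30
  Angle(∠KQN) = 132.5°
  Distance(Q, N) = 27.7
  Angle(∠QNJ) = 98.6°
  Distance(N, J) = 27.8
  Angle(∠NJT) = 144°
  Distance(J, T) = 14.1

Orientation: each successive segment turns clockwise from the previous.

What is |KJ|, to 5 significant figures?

52.401

H is at the origin; HG runs at -39.3° with length 19.2, so G = (14.858, -12.161). ∠HGK = 128.0° gives GK at -91.300° from the x-axis; with |GK| = 21.2, K = (14.377, -33.355). GK is perpendicular to KQ, so KQ runs at 178.70°; with |KQ| = 30.0, Q = (-15.616, -32.675). ∠KQN = 132.5° gives QN at 131.20° from the x-axis; with |QN| = 27.7, N = (-33.861, -11.833). ∠QNJ = 98.6° gives NJ at 49.800° from the x-axis; with |NJ| = 27.8, J = (-15.917, 9.4006). Then |KJ| = |J − K| = 52.401.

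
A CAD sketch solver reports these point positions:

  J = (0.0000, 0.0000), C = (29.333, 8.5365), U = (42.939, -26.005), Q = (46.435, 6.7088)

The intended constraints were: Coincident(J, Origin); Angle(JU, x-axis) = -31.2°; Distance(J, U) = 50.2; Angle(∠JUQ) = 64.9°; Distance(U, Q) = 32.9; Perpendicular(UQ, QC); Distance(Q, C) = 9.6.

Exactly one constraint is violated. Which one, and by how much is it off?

Distance(Q, C) = 9.6 — off by 7.60.

J = (0.00, 0.00) ✓; JU at -31.20° ✓; |JU| = 50.20 ✓; ∠JUQ = 64.90° ✓; |UQ| = 32.90 ✓; ∠(UQ, QC) = 90.00° ✓; |QC| = 17.20 ✗.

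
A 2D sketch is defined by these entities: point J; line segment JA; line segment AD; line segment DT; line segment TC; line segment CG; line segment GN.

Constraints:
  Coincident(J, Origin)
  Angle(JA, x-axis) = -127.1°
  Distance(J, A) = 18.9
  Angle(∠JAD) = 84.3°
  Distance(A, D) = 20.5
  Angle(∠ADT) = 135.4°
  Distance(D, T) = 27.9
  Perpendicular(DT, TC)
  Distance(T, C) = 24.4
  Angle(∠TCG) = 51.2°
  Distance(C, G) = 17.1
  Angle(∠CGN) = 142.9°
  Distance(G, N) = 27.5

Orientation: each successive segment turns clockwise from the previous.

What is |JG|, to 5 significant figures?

19.426

DT ⟂ TC, so TC runs at 2.6000°; with |TC| = 24.4, C = (-3.3328, 27.832). ∠TCG = 51.2° gives CG at -126.20° from the x-axis; with |CG| = 17.1, G = (-13.432, 14.033). Then |JG| = |G − J| = 19.426.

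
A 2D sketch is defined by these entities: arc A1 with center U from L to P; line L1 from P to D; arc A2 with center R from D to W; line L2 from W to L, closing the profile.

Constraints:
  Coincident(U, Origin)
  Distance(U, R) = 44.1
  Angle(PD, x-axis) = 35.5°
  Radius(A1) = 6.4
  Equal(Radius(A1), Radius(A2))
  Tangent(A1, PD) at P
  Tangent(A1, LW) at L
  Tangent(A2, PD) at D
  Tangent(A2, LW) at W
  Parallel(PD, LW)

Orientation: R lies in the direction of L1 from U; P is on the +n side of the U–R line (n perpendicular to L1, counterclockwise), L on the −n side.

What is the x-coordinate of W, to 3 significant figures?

39.6

The slot axis is L1's direction at 35.5°, so u = (cos 35.5°, sin 35.5°) = (0.814, 0.581) and n = (−sin 35.5°, cos 35.5°) = (-0.581, 0.814). U is at the origin and R lies 44.1 along u from U, so R = 44.1·u = (35.9, 25.6). Tangency of A1 to both parallel lines with radius 6.4 puts P and L at U ± 6.4·n: P = (-3.72, 5.21), L = (3.72, -5.21). Equal radii place D and W the same way about R: D = R + 6.4·n = (32.2, 30.8), W = R − 6.4·n = (39.6, 20.4). So W.x = 39.6.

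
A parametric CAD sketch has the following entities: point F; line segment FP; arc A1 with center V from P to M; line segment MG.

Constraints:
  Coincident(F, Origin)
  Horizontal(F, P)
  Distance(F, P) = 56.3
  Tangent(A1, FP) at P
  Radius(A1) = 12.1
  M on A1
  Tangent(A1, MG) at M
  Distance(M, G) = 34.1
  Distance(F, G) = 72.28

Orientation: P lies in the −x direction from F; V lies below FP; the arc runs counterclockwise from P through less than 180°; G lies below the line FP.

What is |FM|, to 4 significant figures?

69.49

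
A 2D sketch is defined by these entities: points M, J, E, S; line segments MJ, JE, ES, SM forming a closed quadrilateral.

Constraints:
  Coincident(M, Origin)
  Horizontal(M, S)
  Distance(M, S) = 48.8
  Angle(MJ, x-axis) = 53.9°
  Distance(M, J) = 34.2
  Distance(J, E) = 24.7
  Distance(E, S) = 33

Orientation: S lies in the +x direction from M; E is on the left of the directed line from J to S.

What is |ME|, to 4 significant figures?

55.08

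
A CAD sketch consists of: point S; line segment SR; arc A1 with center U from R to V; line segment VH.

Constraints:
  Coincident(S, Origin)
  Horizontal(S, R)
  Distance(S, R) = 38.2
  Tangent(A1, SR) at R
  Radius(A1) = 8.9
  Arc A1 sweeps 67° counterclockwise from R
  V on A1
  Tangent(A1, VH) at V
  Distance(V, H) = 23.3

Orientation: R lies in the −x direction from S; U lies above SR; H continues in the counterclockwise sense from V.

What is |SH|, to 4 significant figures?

34.04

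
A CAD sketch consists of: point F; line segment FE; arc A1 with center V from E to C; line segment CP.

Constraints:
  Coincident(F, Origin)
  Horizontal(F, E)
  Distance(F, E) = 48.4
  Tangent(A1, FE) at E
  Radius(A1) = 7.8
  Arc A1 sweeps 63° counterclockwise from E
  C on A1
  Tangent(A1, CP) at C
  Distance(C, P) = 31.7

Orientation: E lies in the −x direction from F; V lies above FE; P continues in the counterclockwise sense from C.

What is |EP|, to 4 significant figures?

38.88

F is at the origin; F and E share the same y with |FE| = 48.4 and E on the −x side, so E = (-48.40, 0.000). A1 meets FE tangentially, so VE is at right angles to FE, so V = E + (0, 7.8) = (-48.40, 7.800). On A1, E sits at bearing -90° from V; a 63° counterclockwise sweep puts C at bearing -27°, so C = V + 7.8·(cos -27°, sin -27°) = (-41.45, 4.259). The tangent condition forces VC to be normal to CP, so CP runs along (−sin -27°, cos -27°); with |CP| = 31.7, P = (-27.06, 32.50). Then |EP| = |P − E| = 38.88.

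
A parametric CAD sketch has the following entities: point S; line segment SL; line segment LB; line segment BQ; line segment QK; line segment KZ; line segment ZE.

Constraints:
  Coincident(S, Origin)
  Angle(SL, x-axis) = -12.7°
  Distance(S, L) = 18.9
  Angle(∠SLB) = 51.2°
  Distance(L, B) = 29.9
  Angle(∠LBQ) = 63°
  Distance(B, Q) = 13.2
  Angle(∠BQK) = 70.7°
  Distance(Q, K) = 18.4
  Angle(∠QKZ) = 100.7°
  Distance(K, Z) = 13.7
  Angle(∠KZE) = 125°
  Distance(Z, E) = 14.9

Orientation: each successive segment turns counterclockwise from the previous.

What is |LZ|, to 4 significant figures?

22.98

∠BQK = 70.7° gives QK at -17.60° from the x-axis; with |QK| = 18.4, K = (14.90, 6.576). ∠QKZ = 100.7° gives KZ at 61.70° from the x-axis; with |KZ| = 13.7, Z = (21.39, 18.64). Then |LZ| = |Z − L| = 22.98.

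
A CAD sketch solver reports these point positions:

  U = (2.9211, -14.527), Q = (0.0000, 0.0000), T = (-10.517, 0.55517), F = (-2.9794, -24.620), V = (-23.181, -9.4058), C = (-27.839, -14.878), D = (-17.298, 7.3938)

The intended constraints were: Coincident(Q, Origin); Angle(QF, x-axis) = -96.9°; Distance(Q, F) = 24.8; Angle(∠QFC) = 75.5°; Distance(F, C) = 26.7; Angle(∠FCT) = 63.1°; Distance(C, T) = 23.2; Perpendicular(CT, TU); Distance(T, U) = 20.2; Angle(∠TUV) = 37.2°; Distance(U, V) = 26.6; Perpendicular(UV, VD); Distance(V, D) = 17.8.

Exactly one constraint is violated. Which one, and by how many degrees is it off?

Perpendicular(UV, VD) — off by 8.20°.

Q = (0.00, 0.00) ✓; QF at -96.90° ✓; |QF| = 24.80 ✓; ∠QFC = 75.50° ✓; |FC| = 26.70 ✓; ∠FCT = 63.10° ✓; |CT| = 23.20 ✓; ∠(CT, TU) = 90.00° ✓; |TU| = 20.20 ✓; ∠TUV = 37.20° ✓; |UV| = 26.60 ✓; ∠(UV, VD) = 98.20° ✗; |VD| = 17.80 ✓.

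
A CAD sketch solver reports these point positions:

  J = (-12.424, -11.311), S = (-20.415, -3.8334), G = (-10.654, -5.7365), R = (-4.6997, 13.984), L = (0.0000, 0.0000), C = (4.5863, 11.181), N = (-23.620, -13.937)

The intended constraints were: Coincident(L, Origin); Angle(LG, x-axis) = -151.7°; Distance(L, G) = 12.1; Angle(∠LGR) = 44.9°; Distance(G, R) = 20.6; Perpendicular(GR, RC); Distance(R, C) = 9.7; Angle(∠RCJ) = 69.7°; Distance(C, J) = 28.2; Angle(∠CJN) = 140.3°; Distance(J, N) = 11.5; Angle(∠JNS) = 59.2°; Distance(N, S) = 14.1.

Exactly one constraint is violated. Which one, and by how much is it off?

Distance(N, S) = 14.1 — off by 3.50.

L = (0.00, 0.00) ✓; LG at -151.7° ✓; |LG| = 12.10 ✓; ∠LGR = 44.90° ✓; |GR| = 20.60 ✓; ∠(GR, RC) = 90.00° ✓; |RC| = 9.700 ✓; ∠RCJ = 69.70° ✓; |CJ| = 28.20 ✓; ∠CJN = 140.3° ✓; |JN| = 11.50 ✓; ∠JNS = 59.20° ✓; |NS| = 10.60 ✗.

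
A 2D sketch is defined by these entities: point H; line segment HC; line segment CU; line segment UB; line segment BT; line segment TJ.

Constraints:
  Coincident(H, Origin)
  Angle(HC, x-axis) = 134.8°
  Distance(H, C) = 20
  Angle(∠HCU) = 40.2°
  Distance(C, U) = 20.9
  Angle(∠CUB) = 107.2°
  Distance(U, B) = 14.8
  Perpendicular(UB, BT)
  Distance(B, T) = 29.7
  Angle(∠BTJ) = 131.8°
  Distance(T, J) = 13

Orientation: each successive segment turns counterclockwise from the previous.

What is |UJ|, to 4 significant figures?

38.70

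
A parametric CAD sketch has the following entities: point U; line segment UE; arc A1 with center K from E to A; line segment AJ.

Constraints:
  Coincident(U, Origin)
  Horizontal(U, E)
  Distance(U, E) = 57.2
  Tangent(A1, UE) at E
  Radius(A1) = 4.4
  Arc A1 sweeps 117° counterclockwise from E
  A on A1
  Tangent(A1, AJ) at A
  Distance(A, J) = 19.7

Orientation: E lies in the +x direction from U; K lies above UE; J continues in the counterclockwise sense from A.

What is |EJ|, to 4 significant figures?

24.47

On A1, E sits at bearing -90° from K; a 117° counterclockwise sweep puts A at bearing 27°, so A = K + 4.4·(cos 27°, sin 27°) = (61.12, 6.398). Since A1 is tangent to AJ there, KA ⟂ AJ, so AJ runs along (−sin 27°, cos 27°); with |AJ| = 19.7, J = (52.18, 23.95). Then |EJ| = |J − E| = 24.47.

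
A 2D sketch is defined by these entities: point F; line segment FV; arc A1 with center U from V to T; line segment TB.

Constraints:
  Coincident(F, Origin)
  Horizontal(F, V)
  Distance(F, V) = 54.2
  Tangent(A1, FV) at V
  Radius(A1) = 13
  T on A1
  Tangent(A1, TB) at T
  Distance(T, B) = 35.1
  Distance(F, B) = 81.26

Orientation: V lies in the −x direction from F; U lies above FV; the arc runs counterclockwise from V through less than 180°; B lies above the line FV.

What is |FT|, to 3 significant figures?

48.5

Checks: ∠(UV, VF) = 90.00° ✓; |UT| = 13.00 ✓; ∠(UT, TB) = 90.00° ✓; |TB| = 35.10 ✓; |FB| = 81.26 ✓.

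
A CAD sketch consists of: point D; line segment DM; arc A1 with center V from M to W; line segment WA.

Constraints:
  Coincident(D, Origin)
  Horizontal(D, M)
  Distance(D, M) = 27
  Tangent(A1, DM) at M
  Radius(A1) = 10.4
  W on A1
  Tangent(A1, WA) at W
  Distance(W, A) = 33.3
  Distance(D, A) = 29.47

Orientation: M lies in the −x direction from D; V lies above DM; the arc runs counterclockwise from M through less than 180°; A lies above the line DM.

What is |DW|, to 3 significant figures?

19.4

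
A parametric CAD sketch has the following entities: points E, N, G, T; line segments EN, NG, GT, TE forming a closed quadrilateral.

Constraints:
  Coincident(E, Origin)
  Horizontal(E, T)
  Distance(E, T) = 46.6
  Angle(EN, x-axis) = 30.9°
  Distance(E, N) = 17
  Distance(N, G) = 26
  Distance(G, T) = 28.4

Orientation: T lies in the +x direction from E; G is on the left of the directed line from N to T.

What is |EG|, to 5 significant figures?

42.855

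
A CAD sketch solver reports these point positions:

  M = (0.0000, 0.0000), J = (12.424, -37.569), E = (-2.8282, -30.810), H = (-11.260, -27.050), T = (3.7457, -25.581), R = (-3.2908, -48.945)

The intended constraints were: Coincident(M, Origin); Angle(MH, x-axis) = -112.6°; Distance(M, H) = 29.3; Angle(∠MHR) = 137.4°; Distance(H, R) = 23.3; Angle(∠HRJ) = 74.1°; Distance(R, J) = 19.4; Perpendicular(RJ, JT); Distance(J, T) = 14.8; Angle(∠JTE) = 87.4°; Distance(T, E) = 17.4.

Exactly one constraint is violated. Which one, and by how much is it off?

Distance(T, E) = 17.4 — off by 9.00.

M = (0.00, 0.00) ✓; MH at -112.6° ✓; |MH| = 29.30 ✓; ∠MHR = 137.4° ✓; |HR| = 23.30 ✓; ∠HRJ = 74.10° ✓; |RJ| = 19.40 ✓; ∠(RJ, JT) = 90.00° ✓; |JT| = 14.80 ✓; ∠JTE = 87.40° ✓; |TE| = 8.400 ✗.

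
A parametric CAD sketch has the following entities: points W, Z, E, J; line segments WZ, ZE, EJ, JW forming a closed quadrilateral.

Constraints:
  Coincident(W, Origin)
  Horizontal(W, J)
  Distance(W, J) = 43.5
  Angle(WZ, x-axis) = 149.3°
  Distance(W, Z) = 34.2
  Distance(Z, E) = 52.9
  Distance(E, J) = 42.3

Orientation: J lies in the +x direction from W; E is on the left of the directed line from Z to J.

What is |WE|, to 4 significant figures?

40.84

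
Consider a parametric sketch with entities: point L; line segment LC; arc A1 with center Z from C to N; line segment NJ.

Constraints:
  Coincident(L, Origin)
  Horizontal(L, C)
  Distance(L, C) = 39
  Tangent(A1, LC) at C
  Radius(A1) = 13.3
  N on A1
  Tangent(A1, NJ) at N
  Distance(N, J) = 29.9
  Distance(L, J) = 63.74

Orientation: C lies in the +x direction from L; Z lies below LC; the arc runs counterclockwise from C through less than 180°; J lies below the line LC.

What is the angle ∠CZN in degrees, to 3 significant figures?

124°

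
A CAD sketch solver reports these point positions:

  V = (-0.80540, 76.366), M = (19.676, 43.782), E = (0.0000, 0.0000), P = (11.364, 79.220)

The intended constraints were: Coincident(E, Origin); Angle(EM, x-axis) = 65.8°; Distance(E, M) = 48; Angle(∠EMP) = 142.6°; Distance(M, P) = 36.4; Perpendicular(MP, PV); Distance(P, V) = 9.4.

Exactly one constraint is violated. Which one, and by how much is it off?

Distance(P, V) = 9.4 — off by 3.10.

E = (0.00, 0.00) ✓; EM at 65.80° ✓; |EM| = 48.00 ✓; ∠EMP = 142.6° ✓; |MP| = 36.40 ✓; ∠(MP, PV) = 90.00° ✓; |PV| = 12.50 ✗.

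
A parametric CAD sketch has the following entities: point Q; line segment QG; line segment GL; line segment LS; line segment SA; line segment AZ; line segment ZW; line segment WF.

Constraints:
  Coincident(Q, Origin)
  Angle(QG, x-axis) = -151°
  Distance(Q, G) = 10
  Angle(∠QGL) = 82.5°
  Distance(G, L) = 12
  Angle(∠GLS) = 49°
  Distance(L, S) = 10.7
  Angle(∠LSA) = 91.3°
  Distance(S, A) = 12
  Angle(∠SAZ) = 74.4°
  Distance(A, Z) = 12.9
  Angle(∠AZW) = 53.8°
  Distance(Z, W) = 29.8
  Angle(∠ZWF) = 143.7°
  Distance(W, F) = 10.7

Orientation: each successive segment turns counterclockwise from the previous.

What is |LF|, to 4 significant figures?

33.90

∠AZW = 53.8° gives ZW at 38.00° from the x-axis; with |ZW| = 29.8, W = (12.94, 4.267). ∠ZWF = 143.7° gives WF at 74.30° from the x-axis; with |WF| = 10.7, F = (15.84, 14.57). Then |LF| = |F − L| = 33.90.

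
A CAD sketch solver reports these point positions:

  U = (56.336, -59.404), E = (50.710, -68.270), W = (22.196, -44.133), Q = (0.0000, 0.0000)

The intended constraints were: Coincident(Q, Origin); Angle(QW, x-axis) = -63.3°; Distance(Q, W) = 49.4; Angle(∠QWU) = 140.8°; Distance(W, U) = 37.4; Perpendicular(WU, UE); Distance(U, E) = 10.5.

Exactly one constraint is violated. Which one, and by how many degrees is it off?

Perpendicular(WU, UE) — off by 8.30°.

Q = (0.00, 0.00) ✓; QW at -63.30° ✓; |QW| = 49.40 ✓; ∠QWU = 140.8° ✓; |WU| = 37.40 ✓; ∠(WU, UE) = 98.30° ✗; |UE| = 10.50 ✓.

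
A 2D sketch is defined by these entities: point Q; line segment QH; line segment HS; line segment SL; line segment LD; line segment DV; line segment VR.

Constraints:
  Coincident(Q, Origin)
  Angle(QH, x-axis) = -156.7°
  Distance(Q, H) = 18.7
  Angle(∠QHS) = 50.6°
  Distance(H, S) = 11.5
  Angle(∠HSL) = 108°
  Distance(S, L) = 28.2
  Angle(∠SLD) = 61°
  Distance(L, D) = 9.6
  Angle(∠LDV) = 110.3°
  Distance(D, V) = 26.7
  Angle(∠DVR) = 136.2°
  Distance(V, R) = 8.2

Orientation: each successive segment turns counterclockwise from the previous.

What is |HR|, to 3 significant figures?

13.8

Q is at the origin; QH runs at -156.7° with length 18.7, so H = (-17.2, -7.40). ∠QHS = 50.6° gives HS at -27.3° from the x-axis; with |HS| = 11.5, S = (-6.96, -12.7). ∠HSL = 108.0° gives SL at 44.7° from the x-axis; with |SL| = 28.2, L = (13.1, 7.16). ∠SLD = 61.0° gives LD at 164° from the x-axis; with |LD| = 9.6, D = (3.87, 9.86). ∠LDV = 110.3° gives DV at -127° from the x-axis; with |DV| = 26.7, V = (-12.0, -11.6). ∠DVR = 136.2° gives VR at -82.8° from the x-axis; with |VR| = 8.2, R = (-11.0, -19.7). Then |HR| = |R − H| = 13.8.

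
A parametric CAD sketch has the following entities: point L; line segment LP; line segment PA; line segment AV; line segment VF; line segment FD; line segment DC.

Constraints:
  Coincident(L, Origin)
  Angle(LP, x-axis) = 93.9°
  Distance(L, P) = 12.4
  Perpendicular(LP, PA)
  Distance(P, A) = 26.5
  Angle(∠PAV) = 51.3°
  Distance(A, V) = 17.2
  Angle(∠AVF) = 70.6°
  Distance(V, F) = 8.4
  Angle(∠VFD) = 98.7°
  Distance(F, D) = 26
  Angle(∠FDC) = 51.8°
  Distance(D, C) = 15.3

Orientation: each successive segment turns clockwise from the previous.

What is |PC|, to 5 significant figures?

32.029

L is at the origin; LP runs at 93.9° with length 12.4, so P = (-0.84339, 12.371). LP ⟂ PA, so PA runs at 3.9000°; with |PA| = 26.5, A = (25.595, 14.174). ∠PAV = 51.3° gives AV at -124.80° from the x-axis; with |AV| = 17.2, V = (15.779, 0.049924). ∠AVF = 70.6° gives VF at 125.80° from the x-axis; with |VF| = 8.4, F = (10.865, 6.8629). ∠VFD = 98.7° gives FD at 44.500° from the x-axis; with |FD| = 26.0, D = (29.410, 25.087). ∠FDC = 51.8° gives DC at -83.700° from the x-axis; with |DC| = 15.3, C = (31.089, 9.8789). Then |PC| = |C − P| = 32.029.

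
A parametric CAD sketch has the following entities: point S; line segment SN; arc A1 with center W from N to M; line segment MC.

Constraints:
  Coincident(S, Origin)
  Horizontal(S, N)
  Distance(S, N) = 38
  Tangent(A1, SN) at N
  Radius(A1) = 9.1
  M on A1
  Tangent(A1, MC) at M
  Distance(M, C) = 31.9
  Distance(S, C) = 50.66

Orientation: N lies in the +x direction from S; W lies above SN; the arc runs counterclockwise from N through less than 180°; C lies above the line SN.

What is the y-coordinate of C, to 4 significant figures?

41.17

S is at the origin; SN is horizontal with |SN| = 38.0 and N on the +x side, so N = (38.00, 0.000). A1 meets SN tangentially, so WN is at right angles to SN, so W = N + (0, 9.1) = (38.00, 9.100). Since WM ⟂ MC (tangency), |WC| = √(9.1² + 31.9²) = 33.17 regardless of where M sits on A1. So C lies on both circle(S, 50.66) and circle(W, 33.17); the above-SN intersection is C = (29.52, 41.17). M is the foot of the tangent from C: M = (45.82, 13.75).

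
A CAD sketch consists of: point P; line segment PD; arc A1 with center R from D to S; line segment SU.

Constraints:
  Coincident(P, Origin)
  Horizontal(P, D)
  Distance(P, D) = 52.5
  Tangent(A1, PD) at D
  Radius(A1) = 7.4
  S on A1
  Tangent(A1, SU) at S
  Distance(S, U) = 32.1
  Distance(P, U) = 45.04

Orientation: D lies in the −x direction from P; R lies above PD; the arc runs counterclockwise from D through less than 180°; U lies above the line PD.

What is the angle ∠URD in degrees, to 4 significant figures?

139.7°

P is at the origin; PD is horizontal with |PD| = 52.5 and D on the −x side, so D = (-52.50, 0.000). Tangency of A1 to PD means the radius RD is perpendicular to PD, so R = D + (0, 7.4) = (-52.50, 7.400). Since RS ⟂ SU (tangency), |RU| = √(7.4² + 32.1²) = 32.94 regardless of where S sits on A1. So U lies on both circle(P, 45.04) and circle(R, 32.94); the above-PD intersection is U = (-31.17, 32.51). S is the foot of the tangent from U: S = (-45.93, 3.999).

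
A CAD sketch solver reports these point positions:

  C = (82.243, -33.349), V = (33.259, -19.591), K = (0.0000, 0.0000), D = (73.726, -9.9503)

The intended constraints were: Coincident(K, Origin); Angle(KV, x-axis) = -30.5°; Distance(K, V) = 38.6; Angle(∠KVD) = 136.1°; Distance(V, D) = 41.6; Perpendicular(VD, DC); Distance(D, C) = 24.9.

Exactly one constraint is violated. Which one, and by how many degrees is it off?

Perpendicular(VD, DC) — off by 6.60°.

K = (0.00, 0.00) ✓; KV at -30.50° ✓; |KV| = 38.60 ✓; ∠KVD = 136.1° ✓; |VD| = 41.60 ✓; ∠(VD, DC) = 83.40° ✗; |DC| = 24.90 ✓.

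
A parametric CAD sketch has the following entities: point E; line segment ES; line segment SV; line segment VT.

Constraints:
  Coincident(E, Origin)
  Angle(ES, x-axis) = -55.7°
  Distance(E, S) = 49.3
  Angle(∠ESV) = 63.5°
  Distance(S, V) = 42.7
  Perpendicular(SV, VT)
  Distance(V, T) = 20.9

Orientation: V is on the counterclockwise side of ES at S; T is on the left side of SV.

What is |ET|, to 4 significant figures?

31.11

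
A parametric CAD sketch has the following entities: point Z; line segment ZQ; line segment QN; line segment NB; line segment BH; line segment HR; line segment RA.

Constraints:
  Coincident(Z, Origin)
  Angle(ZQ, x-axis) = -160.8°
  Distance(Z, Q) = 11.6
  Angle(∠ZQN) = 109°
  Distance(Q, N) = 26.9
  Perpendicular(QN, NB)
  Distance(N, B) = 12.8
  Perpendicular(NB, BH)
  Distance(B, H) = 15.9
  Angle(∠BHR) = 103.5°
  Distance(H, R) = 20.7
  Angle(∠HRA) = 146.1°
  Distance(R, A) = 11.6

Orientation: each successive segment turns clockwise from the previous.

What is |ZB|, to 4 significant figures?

30.73

∠ZQN = 109.0° gives QN at 128.2° from the x-axis; with |QN| = 26.9, N = (-27.59, 17.32). QN is perpendicular to NB, so NB runs at 38.20°; with |NB| = 12.8, B = (-17.53, 25.24). Then |ZB| = |B − Z| = 30.73.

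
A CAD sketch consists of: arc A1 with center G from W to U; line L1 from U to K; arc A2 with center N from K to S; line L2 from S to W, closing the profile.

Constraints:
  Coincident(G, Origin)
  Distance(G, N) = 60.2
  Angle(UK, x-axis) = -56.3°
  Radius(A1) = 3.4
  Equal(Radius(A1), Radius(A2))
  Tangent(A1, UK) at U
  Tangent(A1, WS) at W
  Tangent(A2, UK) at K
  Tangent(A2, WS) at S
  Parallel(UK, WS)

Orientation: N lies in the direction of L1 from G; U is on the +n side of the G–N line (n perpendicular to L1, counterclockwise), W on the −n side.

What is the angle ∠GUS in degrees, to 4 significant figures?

83.56°

Tangency of A1 to both parallel lines with radius 3.4 puts U and W at G ± 3.4·n: U = (2.829, 1.886), W = (-2.829, -1.886). Equal radii place K and S the same way about N: K = N + 3.4·n = (36.23, -48.20), S = N − 3.4·n = (30.57, -51.97). Then cos ∠GUS = UG·US / (|UG||US|), giving 83.56°.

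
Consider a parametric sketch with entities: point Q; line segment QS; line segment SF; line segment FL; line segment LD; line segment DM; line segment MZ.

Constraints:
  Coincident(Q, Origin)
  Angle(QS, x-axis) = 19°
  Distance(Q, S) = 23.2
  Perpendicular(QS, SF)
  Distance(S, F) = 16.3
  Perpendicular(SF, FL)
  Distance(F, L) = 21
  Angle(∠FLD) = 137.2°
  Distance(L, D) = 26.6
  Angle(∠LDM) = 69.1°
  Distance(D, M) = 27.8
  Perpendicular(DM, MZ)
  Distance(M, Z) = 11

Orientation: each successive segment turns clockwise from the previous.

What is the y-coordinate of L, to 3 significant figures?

-14.7

QS is perpendicular to SF, so SF runs at -71.0°; with |SF| = 16.3, F = (27.2, -7.86). SF is perpendicular to FL, so FL runs at -161°; with |FL| = 21.0, L = (7.39, -14.7). So L.y = -14.7.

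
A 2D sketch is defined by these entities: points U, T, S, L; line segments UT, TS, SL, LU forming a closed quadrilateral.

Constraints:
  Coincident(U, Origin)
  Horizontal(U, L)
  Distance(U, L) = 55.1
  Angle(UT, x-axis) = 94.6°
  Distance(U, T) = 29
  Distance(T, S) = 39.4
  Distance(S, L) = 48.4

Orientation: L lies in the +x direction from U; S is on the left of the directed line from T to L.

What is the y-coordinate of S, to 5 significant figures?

43.659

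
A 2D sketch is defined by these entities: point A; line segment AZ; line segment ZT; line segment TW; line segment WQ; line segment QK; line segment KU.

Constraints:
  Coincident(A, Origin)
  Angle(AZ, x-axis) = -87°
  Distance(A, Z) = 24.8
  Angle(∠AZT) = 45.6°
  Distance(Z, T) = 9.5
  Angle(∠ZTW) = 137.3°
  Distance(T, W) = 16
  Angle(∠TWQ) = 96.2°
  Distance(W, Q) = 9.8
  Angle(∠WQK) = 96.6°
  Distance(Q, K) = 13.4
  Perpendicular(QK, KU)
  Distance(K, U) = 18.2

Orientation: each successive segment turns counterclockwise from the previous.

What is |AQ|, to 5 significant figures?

2.1712

A is at the origin; AZ runs at -87.0° with length 24.8, so Z = (1.2979, -24.766). ∠AZT = 45.6° gives ZT at 47.400° from the x-axis; with |ZT| = 9.5, T = (7.7283, -17.773). ∠ZTW = 137.3° gives TW at 90.100° from the x-axis; with |TW| = 16.0, W = (7.7003, -1.7731). ∠TWQ = 96.2° gives WQ at 173.90° from the x-axis; with |WQ| = 9.8, Q = (-2.0442, -0.73173). Then |AQ| = |Q − A| = 2.1712.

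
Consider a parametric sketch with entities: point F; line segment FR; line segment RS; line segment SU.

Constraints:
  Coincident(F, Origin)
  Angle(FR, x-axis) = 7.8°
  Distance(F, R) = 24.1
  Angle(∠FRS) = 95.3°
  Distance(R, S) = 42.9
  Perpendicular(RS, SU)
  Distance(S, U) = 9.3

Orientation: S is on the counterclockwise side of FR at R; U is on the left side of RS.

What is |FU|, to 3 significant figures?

47.5

F is at the origin; FR runs at 7.8° with length 24.1, so R = 24.1·(cos 7.8°, sin 7.8°) = (23.9, 3.27). ∠FRS = 95.3°, so RS runs at 7.8° + (180° − 95.3°) = 92.5° from the x-axis; with |RS| = 42.9, S = R + 42.9·(cos 92.5°, sin 92.5°) = (22.0, 46.1). The perpendicularity gives SU at right angles to RS; with |SU| = 9.3 on the left of RS, U = S + 9.3·(-0.999, -0.0436) = (12.7, 45.7). Then |FU| = |U − F| = 47.5.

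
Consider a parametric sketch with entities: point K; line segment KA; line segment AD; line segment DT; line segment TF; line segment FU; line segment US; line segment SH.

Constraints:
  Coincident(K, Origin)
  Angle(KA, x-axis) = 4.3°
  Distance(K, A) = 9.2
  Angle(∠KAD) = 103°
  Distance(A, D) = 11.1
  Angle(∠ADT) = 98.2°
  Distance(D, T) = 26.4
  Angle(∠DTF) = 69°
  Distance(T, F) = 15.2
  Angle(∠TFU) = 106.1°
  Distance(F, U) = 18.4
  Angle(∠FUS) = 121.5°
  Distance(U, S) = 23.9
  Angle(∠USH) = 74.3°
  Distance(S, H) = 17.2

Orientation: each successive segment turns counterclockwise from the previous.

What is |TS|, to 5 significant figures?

35.575

K is at the origin; KA runs at 4.3° with length 9.2, so A = (9.1741, 0.68980). ∠KAD = 103.0° gives AD at 81.300° from the x-axis; with |AD| = 11.1, D = (10.853, 11.662). ∠ADT = 98.2° gives DT at 163.10° from the x-axis; with |DT| = 26.4, T = (-14.407, 19.337). ∠DTF = 69.0° gives TF at -85.900° from the x-axis; with |TF| = 15.2, F = (-13.320, 4.1755). ∠TFU = 106.1° gives FU at -12.000° from the x-axis; with |FU| = 18.4, U = (4.6779, 0.34995). ∠FUS = 121.5° gives US at 46.500° from the x-axis; with |US| = 23.9, S = (21.130, 17.686). Then |TS| = |S − T| = 35.575.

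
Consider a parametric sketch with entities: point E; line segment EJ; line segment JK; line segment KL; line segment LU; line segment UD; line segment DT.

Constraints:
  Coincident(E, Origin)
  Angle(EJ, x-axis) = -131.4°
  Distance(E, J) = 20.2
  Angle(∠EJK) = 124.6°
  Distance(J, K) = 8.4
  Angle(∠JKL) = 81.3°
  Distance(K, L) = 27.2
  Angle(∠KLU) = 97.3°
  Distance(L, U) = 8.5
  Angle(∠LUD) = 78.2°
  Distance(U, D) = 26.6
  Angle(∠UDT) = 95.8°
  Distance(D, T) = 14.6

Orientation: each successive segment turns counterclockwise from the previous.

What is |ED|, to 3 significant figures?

20.7

E is at the origin; EJ runs at -131.4° with length 20.2, so J = (-13.4, -15.2). ∠EJK = 124.6° gives JK at -76.0° from the x-axis; with |JK| = 8.4, K = (-11.3, -23.3). ∠JKL = 81.3° gives KL at 22.7° from the x-axis; with |KL| = 27.2, L = (13.8, -12.8). ∠KLU = 97.3° gives LU at 105° from the x-axis; with |LU| = 8.5, U = (11.5, -4.61). ∠LUD = 78.2° gives UD at -153° from the x-axis; with |UD| = 26.6, D = (-12.1, -16.8). Then |ED| = |D − E| = 20.7.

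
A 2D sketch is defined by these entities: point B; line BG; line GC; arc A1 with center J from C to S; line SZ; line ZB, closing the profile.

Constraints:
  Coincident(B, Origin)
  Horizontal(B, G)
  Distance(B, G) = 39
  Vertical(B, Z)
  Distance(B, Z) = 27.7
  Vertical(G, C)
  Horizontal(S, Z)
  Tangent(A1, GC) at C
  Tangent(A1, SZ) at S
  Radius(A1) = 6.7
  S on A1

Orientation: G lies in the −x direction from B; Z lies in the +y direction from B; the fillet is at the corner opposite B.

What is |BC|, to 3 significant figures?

44.3

The virtual corner opposite B is at (-39.0, 27.7). Tangency of A1 to GC means the radius JC is perpendicular to GC and the tangent condition forces JS to be normal to SZ, with radius 6.7, so the center J sits 6.7 in from both sides at J = (-32.3, 21.0). That places the tangent points at C = (-39.0, 21.0) on GC and S = (-32.3, 27.7) on SZ. Then |BC| = |C − B| = 44.3.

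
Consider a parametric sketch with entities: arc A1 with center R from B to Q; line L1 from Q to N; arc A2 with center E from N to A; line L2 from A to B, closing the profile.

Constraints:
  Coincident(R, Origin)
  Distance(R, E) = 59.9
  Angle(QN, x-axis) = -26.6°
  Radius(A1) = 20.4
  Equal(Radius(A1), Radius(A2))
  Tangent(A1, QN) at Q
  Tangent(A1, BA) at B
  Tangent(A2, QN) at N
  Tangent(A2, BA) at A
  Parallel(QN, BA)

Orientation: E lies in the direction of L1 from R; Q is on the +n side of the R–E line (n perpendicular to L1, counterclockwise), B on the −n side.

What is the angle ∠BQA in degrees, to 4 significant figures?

55.74°

The slot axis is L1's direction at -26.6°, so u = (cos -26.6°, sin -26.6°) = (0.8942, -0.4478) and n = (−sin -26.6°, cos -26.6°) = (0.4478, 0.8942). R is at the origin and E lies 59.9 along u from R, so E = 59.9·u = (53.56, -26.82). Tangency of A1 to both parallel lines with radius 20.4 puts Q and B at R ± 20.4·n: Q = (9.134, 18.24), B = (-9.134, -18.24). Equal radii place N and A the same way about E: N = E + 20.4·n = (62.69, -8.580), A = E − 20.4·n = (44.43, -45.06). Then cos ∠BQA = QB·QA / (|QB||QA|), giving 55.74°.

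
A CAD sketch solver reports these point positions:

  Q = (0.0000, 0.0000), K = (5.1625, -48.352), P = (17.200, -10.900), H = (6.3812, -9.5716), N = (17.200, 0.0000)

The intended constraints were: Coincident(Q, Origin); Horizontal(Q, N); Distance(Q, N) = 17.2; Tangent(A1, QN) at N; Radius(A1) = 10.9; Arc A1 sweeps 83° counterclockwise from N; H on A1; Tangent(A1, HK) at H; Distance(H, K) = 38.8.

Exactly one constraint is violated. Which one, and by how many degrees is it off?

Tangent(A1, HK) at H — off by 5.20°.

Q = (0.00, 0.00) ✓; Q.y = 0.00, N.y = 0.00 ✓; |QN| = 17.20 ✓; ∠(PN, NQ) = 90.00° ✓; |PN| = 10.90 ✓; bearing(P→H) − bearing(P→N) = 83.00° ✓; |PH| = 10.90 ✓; ∠(PH, HK) = 84.80° ✗; |HK| = 38.80 ✓.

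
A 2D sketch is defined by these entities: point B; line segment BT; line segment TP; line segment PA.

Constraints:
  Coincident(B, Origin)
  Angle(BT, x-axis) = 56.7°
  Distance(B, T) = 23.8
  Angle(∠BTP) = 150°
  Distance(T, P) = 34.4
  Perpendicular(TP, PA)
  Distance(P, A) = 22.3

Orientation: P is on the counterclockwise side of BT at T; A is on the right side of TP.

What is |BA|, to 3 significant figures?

64.8

B is at the origin; BT runs at 56.7° with length 23.8, so T = 23.8·(cos 56.7°, sin 56.7°) = (13.1, 19.9). ∠BTP = 150.0°, so TP runs at 56.7° + (180° − 150.0°) = 86.7° from the x-axis; with |TP| = 34.4, P = T + 34.4·(cos 86.7°, sin 86.7°) = (15.0, 54.2). The perpendicularity gives PA at right angles to TP; with |PA| = 22.3 on the right of TP, A = P + 22.3·(0.998, -0.0576) = (37.3, 53.0). Then |BA| = |A − B| = 64.8.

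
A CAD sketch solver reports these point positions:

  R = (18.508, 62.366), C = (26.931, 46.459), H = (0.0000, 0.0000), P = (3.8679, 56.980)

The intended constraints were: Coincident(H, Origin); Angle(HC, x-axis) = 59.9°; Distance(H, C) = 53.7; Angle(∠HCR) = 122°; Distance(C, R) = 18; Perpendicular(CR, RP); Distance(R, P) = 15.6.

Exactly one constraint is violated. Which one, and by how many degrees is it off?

Perpendicular(CR, RP) — off by 7.70°.

H = (0.00, 0.00) ✓; HC at 59.90° ✓; |HC| = 53.70 ✓; ∠HCR = 122.0° ✓; |CR| = 18.00 ✓; ∠(CR, RP) = 82.30° ✗; |RP| = 15.60 ✓.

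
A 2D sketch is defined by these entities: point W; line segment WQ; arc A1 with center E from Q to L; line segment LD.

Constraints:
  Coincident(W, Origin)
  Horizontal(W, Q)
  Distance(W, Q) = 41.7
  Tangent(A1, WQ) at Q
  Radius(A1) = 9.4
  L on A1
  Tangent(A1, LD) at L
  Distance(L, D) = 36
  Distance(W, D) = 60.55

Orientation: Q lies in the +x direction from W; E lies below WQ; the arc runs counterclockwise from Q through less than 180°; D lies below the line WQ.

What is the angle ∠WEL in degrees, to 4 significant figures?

22.85°

W is at the origin; W and Q share the same y with |WQ| = 41.7 and Q on the +x side, so Q = (41.70, 0.000). Tangency of A1 to WQ means the radius EQ is perpendicular to WQ, so E = Q + (0, -9.4) = (41.70, -9.400). Since EL ⟂ LD (tangency), |ED| = √(9.4² + 36.0²) = 37.21 regardless of where L sits on A1. So D lies on both circle(W, 60.55) and circle(E, 37.21); the below-WQ intersection is D = (38.79, -46.49). L is the foot of the tangent from D: L = (32.45, -11.06).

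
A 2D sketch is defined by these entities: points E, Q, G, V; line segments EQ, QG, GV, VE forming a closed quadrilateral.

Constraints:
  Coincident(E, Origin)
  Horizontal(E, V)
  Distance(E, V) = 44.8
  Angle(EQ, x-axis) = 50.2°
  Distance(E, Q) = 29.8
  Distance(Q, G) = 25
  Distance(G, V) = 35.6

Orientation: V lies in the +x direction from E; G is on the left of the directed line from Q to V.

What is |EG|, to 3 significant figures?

54.0

Checks: |QG| = 25.00 ✓; |GV| = 35.60 ✓.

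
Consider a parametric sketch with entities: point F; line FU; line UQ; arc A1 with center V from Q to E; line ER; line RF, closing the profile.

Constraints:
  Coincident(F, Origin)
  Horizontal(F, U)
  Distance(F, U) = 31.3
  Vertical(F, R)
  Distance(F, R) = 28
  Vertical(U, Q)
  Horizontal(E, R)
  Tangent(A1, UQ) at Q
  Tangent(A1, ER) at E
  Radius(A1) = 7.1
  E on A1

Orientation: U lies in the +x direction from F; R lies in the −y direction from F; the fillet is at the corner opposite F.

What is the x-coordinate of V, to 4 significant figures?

24.20

F is at the origin; FU is horizontal with |FU| = 31.3 and U on the +x side, so U = (31.30, 0.000). F and R share the same x with |FR| = 28.0 and R on the −y side, so R = (0.000, -28.00). The virtual corner opposite F is at (31.30, -28.00). Tangency of A1 to UQ means the radius VQ is perpendicular to UQ and A1 meets ER tangentially, so VE is at right angles to ER, with radius 7.1, so the center V sits 7.1 in from both sides at V = (24.20, -20.90). So V.x = 24.20.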